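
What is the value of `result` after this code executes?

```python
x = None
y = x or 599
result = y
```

x = None; y = 599; result = 599

599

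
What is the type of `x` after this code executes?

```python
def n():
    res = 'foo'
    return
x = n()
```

Bare return returns None

NoneType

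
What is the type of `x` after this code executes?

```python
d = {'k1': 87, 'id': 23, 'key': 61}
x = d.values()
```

.values() returns dict_values view

dict_values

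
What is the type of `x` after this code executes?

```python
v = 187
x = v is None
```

'is' comparison returns bool

bool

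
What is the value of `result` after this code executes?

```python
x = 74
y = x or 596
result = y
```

x = 74; y = 74; result = 74

74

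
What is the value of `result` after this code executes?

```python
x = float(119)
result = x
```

x = 119.0; result = 119.0

119.0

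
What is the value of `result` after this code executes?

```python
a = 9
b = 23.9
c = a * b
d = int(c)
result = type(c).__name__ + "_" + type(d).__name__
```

a is int; b is float; c is float; d is int; result = 'float_int'

'float_int'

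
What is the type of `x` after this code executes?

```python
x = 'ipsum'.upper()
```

str.upper() returns str

str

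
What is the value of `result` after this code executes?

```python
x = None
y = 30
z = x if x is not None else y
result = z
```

x = None; y = 30; z = 30; result = 30

30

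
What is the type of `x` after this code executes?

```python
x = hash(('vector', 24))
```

hash() returns int

int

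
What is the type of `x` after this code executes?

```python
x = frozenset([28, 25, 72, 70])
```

frozenset() returns frozenset

frozenset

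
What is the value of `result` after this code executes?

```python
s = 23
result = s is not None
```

s = 23; result = True

True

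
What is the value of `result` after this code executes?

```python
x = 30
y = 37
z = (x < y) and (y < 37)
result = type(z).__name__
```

x is int; y is int; z is bool; result = 'bool'

'bool'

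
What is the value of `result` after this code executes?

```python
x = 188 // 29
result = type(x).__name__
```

x is int; result = 'int'

'int'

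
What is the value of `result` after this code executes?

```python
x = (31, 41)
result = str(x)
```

x = (31, 41); result = '(31, 41)'

'(31, 41)'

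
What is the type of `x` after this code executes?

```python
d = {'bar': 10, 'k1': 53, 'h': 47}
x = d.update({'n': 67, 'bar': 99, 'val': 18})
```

dict.update() returns None

NoneType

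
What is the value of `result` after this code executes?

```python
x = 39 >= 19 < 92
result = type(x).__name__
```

x is bool; result = 'bool'

'bool'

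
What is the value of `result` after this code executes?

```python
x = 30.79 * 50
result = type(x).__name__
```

x is float; result = 'float'

'float'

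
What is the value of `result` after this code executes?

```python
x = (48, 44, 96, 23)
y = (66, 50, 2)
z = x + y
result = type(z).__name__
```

x is tuple; y is tuple; z is tuple; result = 'tuple'

'tuple'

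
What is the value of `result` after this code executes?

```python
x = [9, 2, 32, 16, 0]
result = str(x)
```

x = [9, 2, 32, 16, 0]; result = '[9, 2, 32, 16, 0]'

'[9, 2, 32, 16, 0]'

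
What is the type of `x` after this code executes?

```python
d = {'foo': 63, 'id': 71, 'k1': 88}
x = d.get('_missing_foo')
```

dict.get() returns None when key not found

NoneType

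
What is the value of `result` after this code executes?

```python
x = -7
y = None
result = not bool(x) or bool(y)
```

x = -7; y = None; result = False

False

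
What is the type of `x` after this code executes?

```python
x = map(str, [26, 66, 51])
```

map() returns a map object

map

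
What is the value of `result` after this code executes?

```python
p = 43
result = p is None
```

p = 43; result = False

False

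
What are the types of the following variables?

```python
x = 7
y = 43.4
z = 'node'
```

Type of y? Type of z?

y is assigned a number with a decimal point, so it is a float; z is assigned a quoted string literal, so it is a str

float, str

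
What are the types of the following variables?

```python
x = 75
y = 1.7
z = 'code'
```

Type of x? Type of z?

x is assigned a bare integer (no decimal point), so it is an int; z is assigned a quoted string literal, so it is a str

int, str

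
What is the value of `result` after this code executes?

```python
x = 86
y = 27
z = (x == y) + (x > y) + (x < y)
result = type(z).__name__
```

x is int; y is int; z is int; result = 'int'

'int'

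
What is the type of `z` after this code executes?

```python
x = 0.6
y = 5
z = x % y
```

float % int = float

float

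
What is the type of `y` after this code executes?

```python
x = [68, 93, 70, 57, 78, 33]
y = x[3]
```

Indexing list[int] returns int

int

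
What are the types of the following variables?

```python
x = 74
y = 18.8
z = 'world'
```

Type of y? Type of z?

y is assigned a number with a decimal point, so it is a float; z is assigned a quoted string literal, so it is a str

float, str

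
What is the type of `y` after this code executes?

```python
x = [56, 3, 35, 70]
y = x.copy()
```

list.copy() returns list

list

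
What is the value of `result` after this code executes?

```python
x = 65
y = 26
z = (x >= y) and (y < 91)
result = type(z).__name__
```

x is int; y is int; z is bool; result = 'bool'

'bool'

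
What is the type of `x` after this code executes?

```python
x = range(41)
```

range() returns a range object

range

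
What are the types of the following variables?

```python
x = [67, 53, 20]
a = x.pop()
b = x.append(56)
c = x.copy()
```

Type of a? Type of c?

pop() returns element; copy() returns list

int, list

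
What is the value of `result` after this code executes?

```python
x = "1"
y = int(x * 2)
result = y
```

x = '1'; y = 11; result = 11

11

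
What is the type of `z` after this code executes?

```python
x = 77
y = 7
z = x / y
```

int / int = float

float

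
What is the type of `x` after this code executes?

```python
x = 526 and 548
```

'and' with truthy values returns last operand (int)

int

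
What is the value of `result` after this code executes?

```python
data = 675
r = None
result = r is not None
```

data = 675; r = None; result = False

False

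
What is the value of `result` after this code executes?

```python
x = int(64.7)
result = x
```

x = 64; result = 64

64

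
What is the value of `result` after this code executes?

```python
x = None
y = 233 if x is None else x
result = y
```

x = None; y = 233; result = 233

233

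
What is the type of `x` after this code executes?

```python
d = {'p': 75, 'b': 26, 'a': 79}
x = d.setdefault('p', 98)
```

dict.setdefault() returns the (existing or default) value

int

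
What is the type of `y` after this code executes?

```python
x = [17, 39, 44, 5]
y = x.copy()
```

list.copy() returns list

list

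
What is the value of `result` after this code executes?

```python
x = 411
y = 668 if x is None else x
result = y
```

x = 411; y = 411; result = 411

411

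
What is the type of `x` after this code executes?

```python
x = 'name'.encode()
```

str.encode() returns bytes

bytes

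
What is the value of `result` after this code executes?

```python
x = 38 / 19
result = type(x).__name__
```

x is float; result = 'float'

'float'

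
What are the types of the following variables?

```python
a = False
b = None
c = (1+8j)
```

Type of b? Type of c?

b is assigned None, whose type is NoneType; c is assigned (1+8j), an int plus an imaginary literal (j suffix), which evaluates to complex

NoneType, complex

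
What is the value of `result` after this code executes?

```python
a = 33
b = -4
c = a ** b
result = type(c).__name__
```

a is int; b is int; c is float; result = 'float'

'float'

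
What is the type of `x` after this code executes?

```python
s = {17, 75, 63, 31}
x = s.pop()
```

Popping from set[int] returns int

int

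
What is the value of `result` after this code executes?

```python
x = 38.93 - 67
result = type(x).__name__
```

x is float; result = 'float'

'float'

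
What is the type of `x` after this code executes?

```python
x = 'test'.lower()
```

str.lower() returns str

str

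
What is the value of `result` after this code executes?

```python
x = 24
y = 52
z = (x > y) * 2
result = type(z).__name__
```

x is int; y is int; z is int; result = 'int'

'int'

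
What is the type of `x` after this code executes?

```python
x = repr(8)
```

repr() returns str

str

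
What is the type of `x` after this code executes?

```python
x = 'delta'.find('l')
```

str.find() returns int index

int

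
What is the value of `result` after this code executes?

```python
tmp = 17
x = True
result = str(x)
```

tmp = 17; x = True; result = 'True'

'True'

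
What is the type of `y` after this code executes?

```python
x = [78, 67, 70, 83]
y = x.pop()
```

list.pop() returns the popped element

int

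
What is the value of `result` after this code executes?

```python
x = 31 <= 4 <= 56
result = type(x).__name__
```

x is bool; result = 'bool'

'bool'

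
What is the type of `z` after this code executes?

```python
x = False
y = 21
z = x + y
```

bool + int = int (bool is subclass of int)

int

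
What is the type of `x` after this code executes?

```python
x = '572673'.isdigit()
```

str.isdigit() returns bool

bool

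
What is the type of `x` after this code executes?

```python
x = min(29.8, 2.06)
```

min() of floats returns float

float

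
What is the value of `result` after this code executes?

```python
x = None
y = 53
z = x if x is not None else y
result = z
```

x = None; y = 53; z = 53; result = 53

53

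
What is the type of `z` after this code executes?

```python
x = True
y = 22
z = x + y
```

bool + int = int (bool is subclass of int)

int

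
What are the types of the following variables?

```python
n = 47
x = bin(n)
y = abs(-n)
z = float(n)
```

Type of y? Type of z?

abs() of int returns int; float() returns float

int, float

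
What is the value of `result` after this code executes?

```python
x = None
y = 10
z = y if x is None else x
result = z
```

x = None; y = 10; z = 10; result = 10

10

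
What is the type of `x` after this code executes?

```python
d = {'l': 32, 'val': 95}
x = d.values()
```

.values() returns dict_values view

dict_values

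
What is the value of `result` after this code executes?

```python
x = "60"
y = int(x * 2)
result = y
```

x = '60'; y = 6060; result = 6060

6060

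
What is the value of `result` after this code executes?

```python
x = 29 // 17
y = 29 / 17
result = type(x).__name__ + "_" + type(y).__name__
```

x is int; y is float; result = 'int_float'

'int_float'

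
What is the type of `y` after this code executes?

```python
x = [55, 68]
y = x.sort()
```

list.sort() returns None (mutates in place)

NoneType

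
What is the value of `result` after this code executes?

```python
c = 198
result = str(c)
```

c = 198; result = '198'

'198'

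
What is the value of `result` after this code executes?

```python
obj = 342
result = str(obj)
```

obj = 342; result = '342'

'342'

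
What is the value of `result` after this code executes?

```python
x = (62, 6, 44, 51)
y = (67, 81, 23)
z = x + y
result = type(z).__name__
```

x is tuple; y is tuple; z is tuple; result = 'tuple'

'tuple'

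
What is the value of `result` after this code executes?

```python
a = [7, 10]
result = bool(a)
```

a = [7, 10]; result = True

True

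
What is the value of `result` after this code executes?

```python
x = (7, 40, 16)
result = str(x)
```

x = (7, 40, 16); result = '(7, 40, 16)'

'(7, 40, 16)'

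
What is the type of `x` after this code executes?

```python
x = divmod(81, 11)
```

divmod() returns tuple of (quotient, remainder)

tuple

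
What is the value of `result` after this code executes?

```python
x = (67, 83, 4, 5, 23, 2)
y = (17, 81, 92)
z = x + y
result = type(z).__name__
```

x is tuple; y is tuple; z is tuple; result = 'tuple'

'tuple'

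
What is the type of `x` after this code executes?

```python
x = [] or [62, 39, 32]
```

'or' returns first truthy value (list)

list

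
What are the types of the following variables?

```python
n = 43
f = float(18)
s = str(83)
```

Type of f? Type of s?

f is assigned the result of calling float(), which returns a float; s is assigned the result of calling str(), which returns a str

float, str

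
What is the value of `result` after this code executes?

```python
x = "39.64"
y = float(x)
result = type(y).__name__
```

x is str; y is float; result = 'float'

'float'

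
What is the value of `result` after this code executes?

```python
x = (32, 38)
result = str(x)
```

x = (32, 38); result = '(32, 38)'

'(32, 38)'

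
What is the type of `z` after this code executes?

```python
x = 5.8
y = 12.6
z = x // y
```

float // float = float

float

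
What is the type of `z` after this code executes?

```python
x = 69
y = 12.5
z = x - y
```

int - float = float

float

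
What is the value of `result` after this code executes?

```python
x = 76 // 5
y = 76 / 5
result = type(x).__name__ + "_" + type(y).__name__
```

x is int; y is float; result = 'int_float'

'int_float'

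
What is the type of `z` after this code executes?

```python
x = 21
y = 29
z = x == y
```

Equality comparison returns bool

bool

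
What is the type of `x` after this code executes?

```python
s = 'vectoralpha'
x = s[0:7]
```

Slicing a str returns str

str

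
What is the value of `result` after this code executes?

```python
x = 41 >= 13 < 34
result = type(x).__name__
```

x is bool; result = 'bool'

'bool'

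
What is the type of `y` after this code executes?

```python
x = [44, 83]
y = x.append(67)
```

list.append() returns None (mutates in place)

NoneType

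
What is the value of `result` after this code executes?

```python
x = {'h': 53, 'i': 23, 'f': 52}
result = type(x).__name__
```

x is dict; result = 'dict'

'dict'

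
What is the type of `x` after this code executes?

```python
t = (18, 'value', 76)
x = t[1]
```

Index 1 of tuple is a str literal

str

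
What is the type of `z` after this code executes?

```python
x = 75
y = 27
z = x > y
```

Comparison returns bool

bool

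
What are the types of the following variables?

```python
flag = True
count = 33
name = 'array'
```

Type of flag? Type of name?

flag is assigned the constant True, which has type bool; name is assigned a quoted string literal, so it is a str

bool, str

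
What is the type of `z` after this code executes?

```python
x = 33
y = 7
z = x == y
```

Equality comparison returns bool

bool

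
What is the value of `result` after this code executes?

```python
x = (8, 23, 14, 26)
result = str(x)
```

x = (8, 23, 14, 26); result = '(8, 23, 14, 26)'

'(8, 23, 14, 26)'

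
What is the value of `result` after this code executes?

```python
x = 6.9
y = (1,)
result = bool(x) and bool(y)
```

x = 6.9; y = (1,); result = True

True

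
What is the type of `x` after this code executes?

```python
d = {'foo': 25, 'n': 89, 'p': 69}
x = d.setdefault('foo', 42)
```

dict.setdefault() returns the (existing or default) value

int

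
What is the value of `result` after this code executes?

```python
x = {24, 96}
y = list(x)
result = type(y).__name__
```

x is set; y is list; result = 'list'

'list'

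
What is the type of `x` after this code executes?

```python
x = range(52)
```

range() returns a range object

range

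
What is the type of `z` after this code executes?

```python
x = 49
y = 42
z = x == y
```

Equality comparison returns bool

bool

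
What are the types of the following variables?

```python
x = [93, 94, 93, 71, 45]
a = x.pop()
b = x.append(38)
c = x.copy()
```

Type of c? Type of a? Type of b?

copy() returns list; pop() returns element; append() returns None

list, int, NoneType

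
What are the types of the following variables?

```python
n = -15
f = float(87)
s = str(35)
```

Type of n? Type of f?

n is assigned a bare integer (no decimal point), so it is an int; f is assigned the result of calling float(), which returns a float

int, float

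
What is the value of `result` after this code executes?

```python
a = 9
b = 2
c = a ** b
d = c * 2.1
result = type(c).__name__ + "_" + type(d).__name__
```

a is int; b is int; c is int; d is float; result = 'int_float'

'int_float'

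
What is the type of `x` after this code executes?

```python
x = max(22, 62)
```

max() of ints returns int

int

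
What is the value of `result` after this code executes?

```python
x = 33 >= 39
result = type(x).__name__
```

x is bool; result = 'bool'

'bool'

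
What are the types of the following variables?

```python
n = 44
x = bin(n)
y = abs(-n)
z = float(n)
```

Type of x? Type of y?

bin() returns str; abs() of int returns int

str, int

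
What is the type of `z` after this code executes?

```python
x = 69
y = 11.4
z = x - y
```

int - float = float

float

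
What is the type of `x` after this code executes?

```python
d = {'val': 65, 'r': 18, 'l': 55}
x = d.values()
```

.values() returns dict_values view

dict_values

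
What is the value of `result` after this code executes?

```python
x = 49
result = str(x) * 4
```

x = 49; result = '49494949'

'49494949'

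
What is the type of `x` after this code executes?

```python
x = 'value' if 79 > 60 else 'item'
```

Both branches of conditional are str

str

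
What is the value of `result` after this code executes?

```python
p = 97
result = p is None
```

p = 97; result = False

False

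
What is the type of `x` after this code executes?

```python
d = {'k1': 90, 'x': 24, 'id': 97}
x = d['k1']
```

Accessing dict[str, int] with str key returns int

int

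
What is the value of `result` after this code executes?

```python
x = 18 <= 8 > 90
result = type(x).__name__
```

x is bool; result = 'bool'

'bool'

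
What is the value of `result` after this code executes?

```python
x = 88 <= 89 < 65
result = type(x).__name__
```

x is bool; result = 'bool'

'bool'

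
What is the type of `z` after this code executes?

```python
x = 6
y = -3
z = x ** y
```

int ** negative = float

float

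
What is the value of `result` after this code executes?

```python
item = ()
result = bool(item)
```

item = (); result = False

False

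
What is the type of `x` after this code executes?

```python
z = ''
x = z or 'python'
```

'or' returns first truthy value (str)

str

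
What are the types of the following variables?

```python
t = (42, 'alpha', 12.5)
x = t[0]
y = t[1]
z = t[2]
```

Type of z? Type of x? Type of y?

tuple[2] is float; tuple[0] is int; tuple[1] is str

float, int, str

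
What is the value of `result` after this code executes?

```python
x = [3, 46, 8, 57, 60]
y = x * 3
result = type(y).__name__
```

x is list; y is list; result = 'list'

'list'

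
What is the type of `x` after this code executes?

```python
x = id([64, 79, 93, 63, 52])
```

id() returns int

int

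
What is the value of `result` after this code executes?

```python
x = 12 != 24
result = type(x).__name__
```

x is bool; result = 'bool'

'bool'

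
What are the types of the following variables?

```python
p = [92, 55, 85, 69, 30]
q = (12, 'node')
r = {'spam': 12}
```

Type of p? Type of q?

p is assigned a list literal (square brackets); q is assigned a tuple (parenthesized, comma-separated values)

list, tuple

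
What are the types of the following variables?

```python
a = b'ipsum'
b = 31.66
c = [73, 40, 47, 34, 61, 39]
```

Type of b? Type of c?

b is assigned a number with a decimal point, so it is a float; c is assigned a list literal (square brackets)

float, list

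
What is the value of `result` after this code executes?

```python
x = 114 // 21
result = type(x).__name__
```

x is int; result = 'int'

'int'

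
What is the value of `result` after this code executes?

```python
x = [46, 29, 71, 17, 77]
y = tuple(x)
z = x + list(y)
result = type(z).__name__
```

x is list; y is tuple; z is list; result = 'list'

'list'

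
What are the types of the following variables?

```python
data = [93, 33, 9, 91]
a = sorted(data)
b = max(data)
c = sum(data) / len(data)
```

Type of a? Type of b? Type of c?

sorted() returns list; max of ints returns int; int / int = float

list, int, float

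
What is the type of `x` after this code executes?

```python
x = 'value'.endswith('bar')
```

str.endswith() returns bool

bool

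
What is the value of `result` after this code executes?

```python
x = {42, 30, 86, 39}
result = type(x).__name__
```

x is set; result = 'set'

'set'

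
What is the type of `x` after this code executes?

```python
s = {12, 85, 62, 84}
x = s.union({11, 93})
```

set.union() returns a new set

set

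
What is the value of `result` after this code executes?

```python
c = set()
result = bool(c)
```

c = set(); result = False

False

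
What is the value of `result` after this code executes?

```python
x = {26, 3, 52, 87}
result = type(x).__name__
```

x is set; result = 'set'

'set'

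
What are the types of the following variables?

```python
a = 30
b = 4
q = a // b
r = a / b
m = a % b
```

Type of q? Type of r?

// returns int; / returns float

int, float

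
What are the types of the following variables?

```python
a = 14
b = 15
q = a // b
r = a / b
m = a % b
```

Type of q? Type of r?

// returns int; / returns float

int, float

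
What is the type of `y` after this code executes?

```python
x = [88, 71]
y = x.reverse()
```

list.reverse() returns None

NoneType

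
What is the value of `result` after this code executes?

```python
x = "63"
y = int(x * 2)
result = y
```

x = '63'; y = 6363; result = 6363

6363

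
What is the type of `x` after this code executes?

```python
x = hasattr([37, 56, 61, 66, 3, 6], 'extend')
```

hasattr() returns bool

bool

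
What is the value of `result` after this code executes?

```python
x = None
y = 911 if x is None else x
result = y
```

x = None; y = 911; result = 911

911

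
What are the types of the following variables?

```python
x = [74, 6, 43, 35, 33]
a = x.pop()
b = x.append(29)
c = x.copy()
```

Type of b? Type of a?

append() returns None; pop() returns element

NoneType, int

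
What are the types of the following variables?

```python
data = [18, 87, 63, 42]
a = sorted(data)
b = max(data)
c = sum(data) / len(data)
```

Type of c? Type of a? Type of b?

int / int = float; sorted() returns list; max of ints returns int

float, list, int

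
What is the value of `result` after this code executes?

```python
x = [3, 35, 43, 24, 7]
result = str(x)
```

x = [3, 35, 43, 24, 7]; result = '[3, 35, 43, 24, 7]'

'[3, 35, 43, 24, 7]'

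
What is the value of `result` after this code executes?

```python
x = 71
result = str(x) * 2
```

x = 71; result = '7171'

'7171'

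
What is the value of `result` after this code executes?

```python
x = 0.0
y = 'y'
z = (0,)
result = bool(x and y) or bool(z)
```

x = 0.0; y = 'y'; z = (0,); result = True

True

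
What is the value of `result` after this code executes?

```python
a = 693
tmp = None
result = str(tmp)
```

a = 693; tmp = None; result = 'None'

'None'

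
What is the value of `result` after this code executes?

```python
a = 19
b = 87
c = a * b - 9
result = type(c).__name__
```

a is int; b is int; c is int; result = 'int'

'int'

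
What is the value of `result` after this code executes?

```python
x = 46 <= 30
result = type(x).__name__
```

x is bool; result = 'bool'

'bool'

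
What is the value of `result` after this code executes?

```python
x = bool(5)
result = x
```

x = True; result = True

True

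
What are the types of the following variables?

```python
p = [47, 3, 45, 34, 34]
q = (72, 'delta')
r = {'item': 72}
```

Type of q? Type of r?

q is assigned a tuple (parenthesized, comma-separated values); r is assigned a dict literal ({key: value})

tuple, dict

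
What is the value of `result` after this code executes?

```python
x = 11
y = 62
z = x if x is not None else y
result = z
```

x = 11; y = 62; z = 11; result = 11

11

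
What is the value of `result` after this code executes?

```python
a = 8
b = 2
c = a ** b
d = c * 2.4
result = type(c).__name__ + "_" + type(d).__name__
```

a is int; b is int; c is int; d is float; result = 'int_float'

'int_float'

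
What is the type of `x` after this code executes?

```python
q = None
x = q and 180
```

'and' returns first falsy value (None)

NoneType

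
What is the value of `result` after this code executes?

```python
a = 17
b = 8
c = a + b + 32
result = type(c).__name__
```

a is int; b is int; c is int; result = 'int'

'int'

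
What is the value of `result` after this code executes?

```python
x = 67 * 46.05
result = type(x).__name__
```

x is float; result = 'float'

'float'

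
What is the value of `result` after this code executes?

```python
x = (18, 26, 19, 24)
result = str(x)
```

x = (18, 26, 19, 24); result = '(18, 26, 19, 24)'

'(18, 26, 19, 24)'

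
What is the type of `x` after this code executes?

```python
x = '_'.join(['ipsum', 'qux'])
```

str.join() returns str

str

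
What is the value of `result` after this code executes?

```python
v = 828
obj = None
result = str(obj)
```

v = 828; obj = None; result = 'None'

'None'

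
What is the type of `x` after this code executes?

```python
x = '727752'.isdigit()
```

str.isdigit() returns bool

bool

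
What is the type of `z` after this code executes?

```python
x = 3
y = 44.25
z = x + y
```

int + float = float

float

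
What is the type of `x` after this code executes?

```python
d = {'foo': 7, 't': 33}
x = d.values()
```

.values() returns dict_values view

dict_values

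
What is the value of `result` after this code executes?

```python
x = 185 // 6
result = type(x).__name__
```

x is int; result = 'int'

'int'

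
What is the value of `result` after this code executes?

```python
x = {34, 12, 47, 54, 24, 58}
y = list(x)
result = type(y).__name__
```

x is set; y is list; result = 'list'

'list'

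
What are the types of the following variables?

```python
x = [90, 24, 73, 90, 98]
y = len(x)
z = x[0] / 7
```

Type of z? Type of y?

int / int = float; len() returns int

float, int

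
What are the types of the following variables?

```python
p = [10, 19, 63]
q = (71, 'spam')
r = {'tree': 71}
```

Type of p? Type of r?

p is assigned a list literal (square brackets); r is assigned a dict literal ({key: value})

list, dict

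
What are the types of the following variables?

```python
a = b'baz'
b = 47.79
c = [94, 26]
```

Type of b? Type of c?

b is assigned a number with a decimal point, so it is a float; c is assigned a list literal (square brackets)

float, list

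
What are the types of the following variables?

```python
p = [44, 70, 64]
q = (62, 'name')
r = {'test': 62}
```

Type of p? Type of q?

p is assigned a list literal (square brackets); q is assigned a tuple (parenthesized, comma-separated values)

list, tuple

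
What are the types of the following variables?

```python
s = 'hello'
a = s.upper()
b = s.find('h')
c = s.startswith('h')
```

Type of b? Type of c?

find() returns int; startswith() returns bool

int, bool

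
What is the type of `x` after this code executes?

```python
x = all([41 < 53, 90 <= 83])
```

all() returns bool

bool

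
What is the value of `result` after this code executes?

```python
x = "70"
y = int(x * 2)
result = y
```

x = '70'; y = 7070; result = 7070

7070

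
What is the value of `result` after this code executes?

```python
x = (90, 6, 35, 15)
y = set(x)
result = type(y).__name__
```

x is tuple; y is set; result = 'set'

'set'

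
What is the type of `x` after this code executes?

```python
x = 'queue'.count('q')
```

str.count() returns int

int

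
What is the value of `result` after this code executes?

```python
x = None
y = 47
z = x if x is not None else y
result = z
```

x = None; y = 47; z = 47; result = 47

47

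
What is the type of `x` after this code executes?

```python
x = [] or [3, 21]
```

'or' returns first truthy value (list)

list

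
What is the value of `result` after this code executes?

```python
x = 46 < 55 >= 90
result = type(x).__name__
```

x is bool; result = 'bool'

'bool'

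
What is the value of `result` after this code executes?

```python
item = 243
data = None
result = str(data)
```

item = 243; data = None; result = 'None'

'None'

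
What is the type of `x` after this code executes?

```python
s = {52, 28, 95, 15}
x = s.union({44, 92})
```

set.union() returns a new set

set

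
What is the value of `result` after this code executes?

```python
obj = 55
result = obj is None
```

obj = 55; result = False

False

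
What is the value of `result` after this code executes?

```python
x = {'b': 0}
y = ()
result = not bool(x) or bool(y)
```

x = {'b': 0}; y = (); result = False

False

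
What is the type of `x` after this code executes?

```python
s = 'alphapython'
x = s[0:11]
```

Slicing a str returns str

str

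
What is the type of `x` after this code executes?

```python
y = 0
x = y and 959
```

'and' returns first falsy value (0 is int)

int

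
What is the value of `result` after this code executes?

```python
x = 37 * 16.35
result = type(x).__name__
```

x is float; result = 'float'

'float'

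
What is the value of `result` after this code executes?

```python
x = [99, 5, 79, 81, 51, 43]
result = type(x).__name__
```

x is list; result = 'list'

'list'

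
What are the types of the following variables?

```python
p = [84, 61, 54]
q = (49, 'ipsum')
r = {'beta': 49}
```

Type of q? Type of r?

q is assigned a tuple (parenthesized, comma-separated values); r is assigned a dict literal ({key: value})

tuple, dict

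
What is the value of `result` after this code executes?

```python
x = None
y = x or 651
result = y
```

x = None; y = 651; result = 651

651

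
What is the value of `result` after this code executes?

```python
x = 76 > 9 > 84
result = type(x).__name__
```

x is bool; result = 'bool'

'bool'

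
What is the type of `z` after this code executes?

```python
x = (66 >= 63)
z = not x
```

'not' returns bool

bool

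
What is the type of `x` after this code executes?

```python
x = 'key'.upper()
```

str.upper() returns str

str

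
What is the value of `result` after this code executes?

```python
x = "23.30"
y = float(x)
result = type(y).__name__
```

x is str; y is float; result = 'float'

'float'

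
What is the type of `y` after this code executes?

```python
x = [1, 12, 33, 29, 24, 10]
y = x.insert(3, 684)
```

list.insert() returns None

NoneType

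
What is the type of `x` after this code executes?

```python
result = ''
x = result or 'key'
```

'or' returns first truthy value (str)

str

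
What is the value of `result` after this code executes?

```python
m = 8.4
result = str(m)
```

m = 8.4; result = '8.4'

'8.4'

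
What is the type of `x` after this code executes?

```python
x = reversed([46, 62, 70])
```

reversed() on a list returns list_reverseiterator

list_reverseiterator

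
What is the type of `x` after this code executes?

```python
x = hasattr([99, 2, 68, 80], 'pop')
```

hasattr() returns bool

bool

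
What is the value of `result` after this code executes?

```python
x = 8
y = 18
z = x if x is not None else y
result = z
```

x = 8; y = 18; z = 8; result = 8

8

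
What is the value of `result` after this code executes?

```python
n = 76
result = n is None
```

n = 76; result = False

False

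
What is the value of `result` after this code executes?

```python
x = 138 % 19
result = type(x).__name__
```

x is int; result = 'int'

'int'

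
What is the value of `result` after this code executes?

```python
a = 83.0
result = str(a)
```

a = 83.0; result = '83.0'

'83.0'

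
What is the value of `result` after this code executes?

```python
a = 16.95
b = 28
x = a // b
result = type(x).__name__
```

a is float; b is int; x is float; result = 'float'

'float'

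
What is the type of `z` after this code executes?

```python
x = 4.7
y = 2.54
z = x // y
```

float // float = float

float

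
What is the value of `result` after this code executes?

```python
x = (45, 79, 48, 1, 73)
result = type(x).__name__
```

x is tuple; result = 'tuple'

'tuple'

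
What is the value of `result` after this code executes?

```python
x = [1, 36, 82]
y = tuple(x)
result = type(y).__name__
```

x is list; y is tuple; result = 'tuple'

'tuple'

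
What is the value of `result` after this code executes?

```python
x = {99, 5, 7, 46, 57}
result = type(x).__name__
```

x is set; result = 'set'

'set'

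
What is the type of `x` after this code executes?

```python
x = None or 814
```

'or' with None returns the other truthy value

int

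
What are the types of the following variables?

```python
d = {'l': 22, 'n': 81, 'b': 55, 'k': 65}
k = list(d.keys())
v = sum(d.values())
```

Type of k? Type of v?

list() converts to list; sum of ints is int

list, int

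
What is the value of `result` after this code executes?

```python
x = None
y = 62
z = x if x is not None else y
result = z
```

x = None; y = 62; z = 62; result = 62

62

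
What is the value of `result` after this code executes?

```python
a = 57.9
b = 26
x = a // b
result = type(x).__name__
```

a is float; b is int; x is float; result = 'float'

'float'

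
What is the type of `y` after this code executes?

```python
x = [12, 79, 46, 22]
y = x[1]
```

Indexing list[int] returns int

int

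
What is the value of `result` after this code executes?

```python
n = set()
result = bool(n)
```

n = set(); result = False

False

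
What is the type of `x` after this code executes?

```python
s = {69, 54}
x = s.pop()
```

Popping from set[int] returns int

int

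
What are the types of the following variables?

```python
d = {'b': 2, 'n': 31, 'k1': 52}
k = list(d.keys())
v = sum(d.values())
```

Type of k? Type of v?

list() converts to list; sum of ints is int

list, int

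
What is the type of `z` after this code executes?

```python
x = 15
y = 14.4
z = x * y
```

int * float = float

float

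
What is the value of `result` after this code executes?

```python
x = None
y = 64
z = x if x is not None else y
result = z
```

x = None; y = 64; z = 64; result = 64

64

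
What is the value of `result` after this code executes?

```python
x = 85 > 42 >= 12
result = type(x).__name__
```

x is bool; result = 'bool'

'bool'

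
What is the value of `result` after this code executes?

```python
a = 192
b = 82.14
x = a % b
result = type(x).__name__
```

a is int; b is float; x is float; result = 'float'

'float'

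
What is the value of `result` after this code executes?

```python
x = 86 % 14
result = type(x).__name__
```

x is int; result = 'int'

'int'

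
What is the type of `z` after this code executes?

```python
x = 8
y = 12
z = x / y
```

int / int = float

float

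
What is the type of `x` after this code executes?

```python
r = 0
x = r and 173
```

'and' returns first falsy value (0 is int)

int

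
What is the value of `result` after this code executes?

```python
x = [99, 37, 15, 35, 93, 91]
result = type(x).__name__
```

x is list; result = 'list'

'list'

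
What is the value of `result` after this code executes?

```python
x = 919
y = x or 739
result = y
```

x = 919; y = 919; result = 919

919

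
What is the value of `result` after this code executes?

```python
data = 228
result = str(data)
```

data = 228; result = '228'

'228'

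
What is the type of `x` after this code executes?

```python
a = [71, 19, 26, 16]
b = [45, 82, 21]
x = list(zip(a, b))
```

list(zip()) returns a list of tuples

list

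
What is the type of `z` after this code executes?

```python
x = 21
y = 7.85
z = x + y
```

int + float = float

float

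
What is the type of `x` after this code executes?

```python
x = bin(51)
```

bin() returns str representation

str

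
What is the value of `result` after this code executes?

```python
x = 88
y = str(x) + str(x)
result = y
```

x = 88; y = '8888'; result = '8888'

'8888'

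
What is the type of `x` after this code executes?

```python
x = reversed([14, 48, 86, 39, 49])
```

reversed() on a list returns list_reverseiterator

list_reverseiterator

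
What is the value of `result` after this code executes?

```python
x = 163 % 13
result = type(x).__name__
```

x is int; result = 'int'

'int'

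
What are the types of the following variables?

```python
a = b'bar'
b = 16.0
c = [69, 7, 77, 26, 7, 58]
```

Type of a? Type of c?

a is assigned a bytes literal (b'...' prefix); c is assigned a list literal (square brackets)

bytes, list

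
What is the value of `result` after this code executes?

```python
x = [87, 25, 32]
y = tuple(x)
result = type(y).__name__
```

x is list; y is tuple; result = 'tuple'

'tuple'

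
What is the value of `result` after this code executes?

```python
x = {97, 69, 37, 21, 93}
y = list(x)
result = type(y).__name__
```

x is set; y is list; result = 'list'

'list'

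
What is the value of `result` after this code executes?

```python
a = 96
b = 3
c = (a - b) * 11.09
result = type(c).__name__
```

a is int; b is int; c is float; result = 'float'

'float'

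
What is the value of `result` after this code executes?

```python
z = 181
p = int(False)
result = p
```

z = 181; p = 0; result = 0

0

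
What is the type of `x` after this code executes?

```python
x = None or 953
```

'or' with None returns the other truthy value

int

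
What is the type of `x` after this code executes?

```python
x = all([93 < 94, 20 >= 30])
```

all() returns bool

bool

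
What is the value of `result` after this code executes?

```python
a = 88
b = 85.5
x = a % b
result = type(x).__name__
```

a is int; b is float; x is float; result = 'float'

'float'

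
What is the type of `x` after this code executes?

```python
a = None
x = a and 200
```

'and' returns first falsy value (None)

NoneType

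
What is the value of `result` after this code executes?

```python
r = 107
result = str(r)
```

r = 107; result = '107'

'107'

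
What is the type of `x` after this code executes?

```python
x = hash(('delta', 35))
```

hash() returns int

int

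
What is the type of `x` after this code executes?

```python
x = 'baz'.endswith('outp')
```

str.endswith() returns bool

bool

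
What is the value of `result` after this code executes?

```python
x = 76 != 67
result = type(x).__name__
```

x is bool; result = 'bool'

'bool'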